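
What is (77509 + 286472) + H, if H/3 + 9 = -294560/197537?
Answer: 71893497618/197537 ≈ 3.6395e+5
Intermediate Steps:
H = -6217179/197537 (H = -27 + 3*(-294560/197537) = -27 - 883680/197537 = -6217179/197537 ≈ -31.473)
(77509 + 286472) + H = (77509 + 286472) - 6217179/197537 = 363981 - 6217179/197537 = 71893497618/197537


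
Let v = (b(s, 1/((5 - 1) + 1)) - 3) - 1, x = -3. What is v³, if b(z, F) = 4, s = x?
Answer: 0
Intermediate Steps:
s = -3
v = 0 (v = (4 - 3) - 1 = 1 - 1 = 0)
v³ = 0³ = 0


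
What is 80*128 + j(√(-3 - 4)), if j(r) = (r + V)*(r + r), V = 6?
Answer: 10226 + 12*I*√7 ≈ 10226.0 + 31.749*I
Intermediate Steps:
j(r) = 2*r*(6 + r) (j(r) = (r + 6)*(r + r) = (6 + r)*(2*r) = 2*r*(6 + r))
80*128 + j(√(-3 - 4)) = 80*128 + 2*√(-3 - 4)*(6 + √(-3 - 4)) = 10240 + 2*√(-7)*(6 + √(-7)) = 10240 + 2*(I*√7)*(6 + I*√7) = 10240 + 2*I*√7*(6 + I*√7)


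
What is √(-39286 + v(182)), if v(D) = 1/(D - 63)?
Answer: I*√556328927/119 ≈ 198.21*I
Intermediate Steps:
v(D) = 1/(-63 + D)
√(-39286 + v(182)) = √(-39286 + 1/(-63 + 182)) = √(-39286 + 1/119) = √(-4675033/119) = I*√556328927/119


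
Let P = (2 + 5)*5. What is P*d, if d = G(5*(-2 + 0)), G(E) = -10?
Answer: -350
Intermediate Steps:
P = 35 (P = 7*5 = 35)
d = -10
P*d = 35*(-10) = -350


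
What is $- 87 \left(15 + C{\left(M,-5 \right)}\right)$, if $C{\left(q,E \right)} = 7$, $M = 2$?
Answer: $-1914$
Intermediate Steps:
$- 87 \left(15 + C{\left(M,-5 \right)}\right) = - 87 \left(15 + 7\right) = \left(-87\right) 22 = -1914$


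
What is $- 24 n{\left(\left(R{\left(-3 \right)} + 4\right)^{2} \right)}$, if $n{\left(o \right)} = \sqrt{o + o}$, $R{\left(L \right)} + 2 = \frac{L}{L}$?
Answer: $- 72 \sqrt{2} \approx -101.82$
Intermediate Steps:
$R{\left(L \right)} = -1$ ($R{\left(L \right)} = -2 + \frac{L}{L} = -2 + 1 = -1$)
$n{\left(o \right)} = \sqrt{2} \sqrt{o}$ ($n{\left(o \right)} = \sqrt{2 o} = \sqrt{2} \sqrt{o}$)
$- 24 n{\left(\left(R{\left(-3 \right)} + 4\right)^{2} \right)} = - 24 \sqrt{2} \sqrt{\left(-1 + 4\right)^{2}} = - 24 \sqrt{2} \sqrt{3^{2}} = - 24 \sqrt{2} \sqrt{9} = - 24 \sqrt{2} \cdot 3 = - 24 \cdot 3 \sqrt{2} = - 72 \sqrt{2}$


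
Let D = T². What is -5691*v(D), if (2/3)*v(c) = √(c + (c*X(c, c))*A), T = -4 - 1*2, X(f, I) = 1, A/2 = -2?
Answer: -51219*I*√3 ≈ -88714.0*I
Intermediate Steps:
A = -4 (A = 2*(-2) = -4)
T = -6 (T = -4 - 2 = -6)
D = 36 (D = (-6)² = 36)
v(c) = 3*√3*√(-c)/2 (v(c) = 3*√(c + (c*1)*(-4))/2 = 3*√(c + c*(-4))/2 = 3*√(c - 4*c)/2 = 3*√(-3*c)/2 = 3*(√3*√(-c))/2 = 3*√3*√(-c)/2)
-5691*v(D) = -17073*√3*√(-1*36)/2 = -17073*√3*√(-36)/2 = -17073*√3*6*I/2 = -51219*I*√3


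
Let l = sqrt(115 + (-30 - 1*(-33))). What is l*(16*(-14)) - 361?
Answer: -361 - 224*sqrt(118) ≈ -2794.3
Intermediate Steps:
l = sqrt(118) (l = sqrt(115 + (-30 + 33)) = sqrt(115 + 3) = sqrt(118) ≈ 10.863)
l*(16*(-14)) - 361 = sqrt(118)*(16*(-14)) - 361 = sqrt(118)*(-224) - 361 = -224*sqrt(118) - 361 = -361 - 224*sqrt(118)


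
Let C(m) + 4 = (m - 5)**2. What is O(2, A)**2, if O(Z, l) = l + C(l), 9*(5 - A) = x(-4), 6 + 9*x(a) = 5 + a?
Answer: 48874081/43046721 ≈ 1.1354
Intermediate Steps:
x(a) = -1/9 + a/9 (x(a) = -2/3 + (5 + a)/9 = -2/3 + (5/9 + a/9) = -1/9 + a/9)
A = 410/81 (A = 5 - (-1/9 + (1/9)*(-4))/9 = 5 - (-1/9 - 4/9)/9 = 5 - 1/9*(-5/9) = 5 + 5/81 = 410/81 ≈ 5.0617)
C(m) = -4 + (-5 + m)**2 (C(m) = -4 + (m - 5)**2 = -4 + (-5 + m)**2)
O(Z, l) = -4 + l + (-5 + l)**2 (O(Z, l) = l + (-4 + (-5 + l)**2) = -4 + l + (-5 + l)**2)
O(2, A)**2 = (-4 + 410/81 + (-5 + 410/81)**2)**2 = (-4 + 410/81 + (5/81)**2)**2 = (-4 + 410/81 + 25/6561)**2 = (6991/6561)**2 = 48874081/43046721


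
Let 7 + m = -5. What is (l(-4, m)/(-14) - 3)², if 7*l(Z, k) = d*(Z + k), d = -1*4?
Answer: 32041/2401 ≈ 13.345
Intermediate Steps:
m = -12 (m = -7 - 5 = -12)
d = -4
l(Z, k) = -4*Z/7 - 4*k/7 (l(Z, k) = (-4*(Z + k))/7 = (-4*Z - 4*k)/7 = -4*Z/7 - 4*k/7)
(l(-4, m)/(-14) - 3)² = ((-4/7*(-4) - 4/7*(-12))/(-14) - 3)² = ((16/7 + 48/7)*(-1/14) - 3)² = ((64/7)*(-1/14) - 3)² = (-32/49 - 3)² = (-179/49)² = 32041/2401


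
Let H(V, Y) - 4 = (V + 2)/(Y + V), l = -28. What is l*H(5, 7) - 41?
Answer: -508/3 ≈ -169.33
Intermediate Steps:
H(V, Y) = 4 + (2 + V)/(V + Y) (H(V, Y) = 4 + (V + 2)/(Y + V) = 4 + (2 + V)/(V + Y))
l*H(5, 7) - 41 = -28*(2 + 4*7 + 5*5)/(5 + 7) - 41 = -28*(2 + 28 + 25)/12 - 41 = -7*55/3 - 41 = -28*55/12 - 41 = -385/3 - 41 = -508/3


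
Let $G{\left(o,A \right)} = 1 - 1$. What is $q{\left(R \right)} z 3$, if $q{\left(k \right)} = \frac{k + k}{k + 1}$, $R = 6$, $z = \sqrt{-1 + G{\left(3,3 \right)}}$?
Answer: $\frac{36 i}{7} \approx 5.1429 i$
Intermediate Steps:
$G{\left(o,A \right)} = 0$ ($G{\left(o,A \right)} = 1 - 1 = 0$)
$z = i$ ($z = \sqrt{-1 + 0} = \sqrt{-1} = i \approx 1.0 i$)
$q{\left(k \right)} = \frac{2 k}{1 + k}$
$q{\left(R \right)} z 3 = 2 \cdot 6 \frac{1}{1 + 6} i 3 = 2 \cdot 6 \cdot \frac{1}{7} i 3 = \frac{12 i}{7} \cdot 3 = \frac{36 i}{7}$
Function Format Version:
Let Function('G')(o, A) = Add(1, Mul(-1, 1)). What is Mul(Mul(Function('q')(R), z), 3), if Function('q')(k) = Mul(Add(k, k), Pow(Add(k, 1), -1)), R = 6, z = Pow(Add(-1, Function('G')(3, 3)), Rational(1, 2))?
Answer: Mul(Rational(36, 7), I) ≈ Mul(5.1429, I)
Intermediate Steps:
Function('G')(o, A) = 0 (Function('G')(o, A) = Add(1, -1) = 0)
z = I (z = Pow(Add(-1, 0), Rational(1, 2)) = Pow(-1, Rational(1, 2)) = I ≈ Mul(1.0000, I))
Function('q')(k) = Mul(2, k, Pow(Add(1, k), -1)) (Function('q')(k) = Mul(Mul(2, k), Pow(Add(1, k), -1)) = Mul(2, k, Pow(Add(1, k), -1)))
Mul(Mul(Function('q')(R), z), 3) = Mul(Mul(Mul(2, 6, Pow(Add(1, 6), -1)), I), 3) = Mul(Mul(Mul(2, 6, Pow(7, -1)), I), 3) = Mul(Mul(Mul(2, 6, Rational(1, 7)), I), 3) = Mul(Mul(Rational(12, 7), I), 3) = Mul(Rational(36, 7), I)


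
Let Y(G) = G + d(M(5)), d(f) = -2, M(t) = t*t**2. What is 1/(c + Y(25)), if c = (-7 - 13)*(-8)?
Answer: 1/183 ≈ 0.0054645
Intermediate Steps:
M(t) = t**3
Y(G) = -2 + G (Y(G) = G - 2 = -2 + G)
c = 160 (c = -20*(-8) = 160)
1/(c + Y(25)) = 1/(160 + (-2 + 25)) = 1/(160 + 23) = 1/183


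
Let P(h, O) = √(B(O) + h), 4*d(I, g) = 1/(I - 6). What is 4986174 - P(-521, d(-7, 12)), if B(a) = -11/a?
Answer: 4986174 - √51 ≈ 4.9862e+6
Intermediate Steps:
d(I, g) = 1/(4*(-6 + I)) (d(I, g) = 1/(4*(I - 6)) = 1/(4*(-6 + I)))
P(h, O) = √(h - 11/O) (P(h, O) = √(-11/O + h) = √(h - 11/O))
4986174 - P(-521, d(-7, 12)) = 4986174 - √(-521 - 11/(1/(4*(-6 - 7)))) = 4986174 - √(-521 - 11/((¼)/(-13))) = 4986174 - √(-521 - 11/((¼)*(-1/13))) = 4986174 - √(-521 - 11/(-1/52)) = 4986174 - √(-521 - 11*(-52)) = 4986174 - √(-521 + 572) = 4986174 - √51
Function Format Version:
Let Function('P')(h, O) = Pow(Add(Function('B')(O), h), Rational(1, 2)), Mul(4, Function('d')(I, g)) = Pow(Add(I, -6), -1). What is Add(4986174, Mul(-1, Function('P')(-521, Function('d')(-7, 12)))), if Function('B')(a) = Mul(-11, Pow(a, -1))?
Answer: Add(4986174, Mul(-1, Pow(51, Rational(1, 2)))) ≈ 4.9862e+6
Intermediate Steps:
Function('d')(I, g) = Mul(Rational(1, 4), Pow(Add(-6, I), -1)) (Function('d')(I, g) = Mul(Rational(1, 4), Pow(Add(I, -6), -1)) = Mul(Rational(1, 4), Pow(Add(-6, I), -1)))
Function('P')(h, O) = Pow(Add(h, Mul(-11, Pow(O, -1))), Rational(1, 2)) (Function('P')(h, O) = Pow(Add(Mul(-11, Pow(O, -1)), h), Rational(1, 2)) = Pow(Add(h, Mul(-11, Pow(O, -1))), Rational(1, 2)))
Add(4986174, Mul(-1, Function('P')(-521, Function('d')(-7, 12)))) = Add(4986174, Mul(-1, Pow(Add(-521, Mul(-11, Pow(Mul(Rational(1, 4), Pow(Add(-6, -7), -1)), -1))), Rational(1, 2)))) = Add(4986174, Mul(-1, Pow(Add(-521, Mul(-11, Pow(Mul(Rational(1, 4), Pow(-13, -1)), -1))), Rational(1, 2)))) = Add(4986174, Mul(-1, Pow(Add(-521, Mul(-11, Pow(Mul(Rational(1, 4), Rational(-1, 13)), -1))), Rational(1, 2)))) = Add(4986174, Mul(-1, Pow(Add(-521, Mul(-11, Pow(Rational(-1, 52), -1))), Rational(1, 2)))) = Add(4986174, Mul(-1, Pow(Add(-521, Mul(-11, -52)), Rational(1, 2)))) = Add(4986174, Mul(-1, Pow(Add(-521, 572), Rational(1, 2)))) = Add(4986174, Mul(-1, Pow(51, Rational(1, 2))))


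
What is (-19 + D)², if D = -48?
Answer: 4489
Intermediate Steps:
(-19 + D)² = (-19 - 48)² = (-67)² = 4489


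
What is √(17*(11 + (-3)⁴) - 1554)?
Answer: √10 ≈ 3.1623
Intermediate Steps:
√(17*(11 + (-3)⁴) - 1554) = √(17*(11 + 81) - 1554) = √(17*92 - 1554) = √(1564 - 1554) = √10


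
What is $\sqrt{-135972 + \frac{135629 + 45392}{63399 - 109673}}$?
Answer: $\frac{i \sqrt{291162918975626}}{46274} \approx 368.75 i$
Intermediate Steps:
$\sqrt{-135972 + \frac{135629 + 45392}{63399 - 109673}} = \sqrt{-135972 + \frac{181021}{-46274}} = \sqrt{-135972 + 181021 \left(- \frac{1}{46274}\right)} = \sqrt{-135972 - \frac{181021}{46274}} = \sqrt{- \frac{6292149349}{46274}} = \frac{i \sqrt{291162918975626}}{46274}$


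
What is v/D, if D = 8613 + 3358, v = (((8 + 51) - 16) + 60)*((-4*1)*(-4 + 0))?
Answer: 1648/11971 ≈ 0.13767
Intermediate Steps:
v = 1648 (v = ((59 - 16) + 60)*(-4*(-4)) = (43 + 60)*16 = 103*16 = 1648)
D = 11971
v/D = 1648/11971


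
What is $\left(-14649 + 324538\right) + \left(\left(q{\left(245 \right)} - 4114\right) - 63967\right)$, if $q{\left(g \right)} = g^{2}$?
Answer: $301833$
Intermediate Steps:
$\left(-14649 + 324538\right) + \left(\left(q{\left(245 \right)} - 4114\right) - 63967\right) = \left(-14649 + 324538\right) - \left(68081 - 60025\right) = 309889 + \left(\left(60025 - 4114\right) - 63967\right) = 309889 + \left(55911 - 63967\right) = 309889 - 8056 = 301833$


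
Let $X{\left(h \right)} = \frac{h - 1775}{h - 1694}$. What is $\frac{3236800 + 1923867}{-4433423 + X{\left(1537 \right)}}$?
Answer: $- \frac{810224719}{696047173} \approx -1.164$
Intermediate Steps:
$X{\left(h \right)} = \frac{-1775 + h}{-1694 + h}$
$\frac{3236800 + 1923867}{-4433423 + X{\left(1537 \right)}} = \frac{3236800 + 1923867}{-4433423 + \frac{-1775 + 1537}{-1694 + 1537}} = \frac{5160667}{-4433423 + \frac{1}{-157} \left(-238\right)} = \frac{5160667}{-4433423 - - \frac{238}{157}} = \frac{5160667}{-4433423 + \frac{238}{157}} = \frac{5160667}{- \frac{696047173}{157}} = 5160667 \left(- \frac{157}{696047173}\right) = - \frac{810224719}{696047173}$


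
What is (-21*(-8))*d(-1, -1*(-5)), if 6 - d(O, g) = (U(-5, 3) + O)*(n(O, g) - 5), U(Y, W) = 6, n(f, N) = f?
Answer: 6048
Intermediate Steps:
d(O, g) = 6 - (-5 + O)*(6 + O) (d(O, g) = 6 - (6 + O)*(O - 5) = 6 - (6 + O)*(-5 + O) = 6 - (-5 + O)*(6 + O))
(-21*(-8))*d(-1, -1*(-5)) = (-21*(-8))*(36 - 1*(-1) - 1*(-1)²) = 168*(36 + 1 - 1*1) = 168*(36 + 1 - 1) = 168*36 = 6048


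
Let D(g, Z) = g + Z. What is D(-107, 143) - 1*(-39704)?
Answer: 39740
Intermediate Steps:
D(g, Z) = Z + g
D(-107, 143) - 1*(-39704) = (143 - 107) - 1*(-39704) = 36 + 39704 = 39740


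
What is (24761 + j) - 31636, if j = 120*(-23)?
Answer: -9635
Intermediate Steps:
j = -2760
(24761 + j) - 31636 = (24761 - 2760) - 31636 = 22001 - 31636 = -9635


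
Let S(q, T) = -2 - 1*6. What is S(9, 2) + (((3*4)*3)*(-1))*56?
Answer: -2024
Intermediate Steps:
S(q, T) = -8 (S(q, T) = -2 - 6 = -8)
S(9, 2) + (((3*4)*3)*(-1))*56 = -8 + (((3*4)*3)*(-1))*56 = -8 + ((12*3)*(-1))*56 = -8 + (36*(-1))*56 = -8 - 36*56 = -8 - 2016 = -2024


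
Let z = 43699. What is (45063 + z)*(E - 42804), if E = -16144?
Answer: -5232342376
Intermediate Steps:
(45063 + z)*(E - 42804) = (45063 + 43699)*(-16144 - 42804) = 88762*(-58948) = -5232342376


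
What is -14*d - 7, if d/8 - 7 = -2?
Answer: -567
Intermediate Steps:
d = 40 (d = 56 + 8*(-2) = 56 - 16 = 40)
-14*d - 7 = -14*40 - 7 = -560 - 7 = -567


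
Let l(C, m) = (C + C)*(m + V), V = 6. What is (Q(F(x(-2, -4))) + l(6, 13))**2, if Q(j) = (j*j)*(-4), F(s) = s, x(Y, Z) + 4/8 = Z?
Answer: 21609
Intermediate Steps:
x(Y, Z) = -1/2 + Z
l(C, m) = 2*C*(6 + m) (l(C, m) = (C + C)*(m + 6) = (2*C)*(6 + m) = 2*C*(6 + m))
Q(j) = -4*j**2 (Q(j) = j**2*(-4) = -4*j**2)
(Q(F(x(-2, -4))) + l(6, 13))**2 = (-4*(-1/2 - 4)**2 + 2*6*(6 + 13))**2 = (-4*(-9/2)**2 + 2*6*19)**2 = (-4*81/4 + 228)**2 = (-81 + 228)**2 = 147**2 = 21609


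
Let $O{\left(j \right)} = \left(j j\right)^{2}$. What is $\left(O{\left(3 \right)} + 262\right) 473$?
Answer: $162239$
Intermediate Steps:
$O{\left(j \right)} = j^{4}$ ($O{\left(j \right)} = \left(j^{2}\right)^{2} = j^{4}$)
$\left(O{\left(3 \right)} + 262\right) 473 = \left(3^{4} + 262\right) 473 = \left(81 + 262\right) 473 = 343 \cdot 473 = 162239$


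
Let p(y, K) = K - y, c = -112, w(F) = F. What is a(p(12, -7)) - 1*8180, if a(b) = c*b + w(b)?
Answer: -6071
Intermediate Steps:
a(b) = -111*b (a(b) = -112*b + b = -111*b)
a(p(12, -7)) - 1*8180 = -111*(-7 - 1*12) - 1*8180 = -111*(-7 - 12) - 8180 = -111*(-19) - 8180 = 2109 - 8180 = -6071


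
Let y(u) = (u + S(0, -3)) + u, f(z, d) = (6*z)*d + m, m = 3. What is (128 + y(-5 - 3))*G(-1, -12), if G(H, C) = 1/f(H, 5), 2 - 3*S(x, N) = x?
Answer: -338/81 ≈ -4.1728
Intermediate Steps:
S(x, N) = ⅔ - x/3
f(z, d) = 3 + 6*d*z (f(z, d) = (6*z)*d + 3 = 6*d*z + 3 = 3 + 6*d*z)
G(H, C) = 1/(3 + 30*H) (G(H, C) = 1/(3 + 6*5*H) = 1/(3 + 30*H))
y(u) = ⅔ + 2*u (y(u) = (u + (⅔ - ⅓*0)) + u = (u + (⅔ + 0)) + u = (u + ⅔) + u = (⅔ + u) + u = ⅔ + 2*u)
(128 + y(-5 - 3))*G(-1, -12) = (128 + (⅔ + 2*(-5 - 3)))*(1/(3*(1 + 10*(-1)))) = (128 + (⅔ + 2*(-8)))*(1/(3*(1 - 10))) = (128 + (⅔ - 16))*((⅓)/(-9)) = (128 - 46/3)*((⅓)*(-⅑)) = (338/3)*(-1/27) = -338/81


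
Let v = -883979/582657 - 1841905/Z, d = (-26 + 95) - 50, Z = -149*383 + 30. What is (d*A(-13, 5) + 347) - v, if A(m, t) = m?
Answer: 2300521399538/33233007309 ≈ 69.224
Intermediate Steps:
Z = -57037 (Z = -57067 + 30 = -57037)
d = 19 (d = 69 - 50 = 19)
v = 1022779331362/33233007309 (v = -883979/582657 - 1841905/(-57037) = -883979*1/582657 - 1841905*(-1/57037) = -883979/582657 + 1841905/57037 = 1022779331362/33233007309 ≈ 30.776)
(d*A(-13, 5) + 347) - v = (19*(-13) + 347) - 1*1022779331362/33233007309 = (-247 + 347) - 1022779331362/33233007309 = 100 - 1022779331362/33233007309 = 2300521399538/33233007309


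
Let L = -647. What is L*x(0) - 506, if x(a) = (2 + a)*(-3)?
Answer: 3376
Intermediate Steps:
x(a) = -6 - 3*a
L*x(0) - 506 = -647*(-6 - 3*0) - 506 = -647*(-6 + 0) - 506 = -647*(-6) - 506 = 3882 - 506 = 3376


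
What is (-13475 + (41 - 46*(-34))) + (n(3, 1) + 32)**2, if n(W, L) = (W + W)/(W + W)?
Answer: -10781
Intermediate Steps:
n(W, L) = 1 (n(W, L) = (2*W)/((2*W)) = (2*W)*(1/(2*W)) = 1)
(-13475 + (41 - 46*(-34))) + (n(3, 1) + 32)**2 = (-13475 + (41 - 46*(-34))) + (1 + 32)**2 = (-13475 + (41 + 1564)) + 33**2 = (-13475 + 1605) + 1089 = -11870 + 1089 = -10781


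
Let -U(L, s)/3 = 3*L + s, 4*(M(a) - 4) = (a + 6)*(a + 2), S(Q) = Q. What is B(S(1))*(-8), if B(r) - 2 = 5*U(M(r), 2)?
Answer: 3554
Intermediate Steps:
M(a) = 4 + (2 + a)*(6 + a)/4 (M(a) = 4 + ((a + 6)*(a + 2))/4 = 4 + ((6 + a)*(2 + a))/4 = 4 + ((2 + a)*(6 + a))/4 = 4 + (2 + a)*(6 + a)/4)
U(L, s) = -9*L - 3*s (U(L, s) = -3*(3*L + s) = -3*(s + 3*L) = -9*L - 3*s)
B(r) = -343 - 90*r - 45*r**2/4 (B(r) = 2 + 5*(-9*(7 + 2*r + r**2/4) - 3*2) = 2 + 5*((-63 - 18*r - 9*r**2/4) - 6) = 2 + 5*(-69 - 18*r - 9*r**2/4) = 2 + (-345 - 90*r - 45*r**2/4) = -343 - 90*r - 45*r**2/4)
B(S(1))*(-8) = (-343 - 90*1 - 45/4*1**2)*(-8) = (-343 - 90 - 45/4*1)*(-8) = (-343 - 90 - 45/4)*(-8) = -1777/4*(-8) = 3554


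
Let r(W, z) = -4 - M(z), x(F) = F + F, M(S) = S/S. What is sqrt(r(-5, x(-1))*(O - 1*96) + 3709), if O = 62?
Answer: 3*sqrt(431) ≈ 62.282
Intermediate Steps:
M(S) = 1
x(F) = 2*F
r(W, z) = -5 (r(W, z) = -4 - 1*1 = -4 - 1 = -5)
sqrt(r(-5, x(-1))*(O - 1*96) + 3709) = sqrt(-5*(62 - 1*96) + 3709) = sqrt(-5*(62 - 96) + 3709) = sqrt(-5*(-34) + 3709) = sqrt(170 + 3709) = sqrt(3879) = 3*sqrt(431)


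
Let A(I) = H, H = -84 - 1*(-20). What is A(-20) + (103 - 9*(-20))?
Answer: 219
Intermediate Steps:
H = -64 (H = -84 + 20 = -64)
A(I) = -64
A(-20) + (103 - 9*(-20)) = -64 + (103 - 9*(-20)) = -64 + (103 + 180) = -64 + 283 = 219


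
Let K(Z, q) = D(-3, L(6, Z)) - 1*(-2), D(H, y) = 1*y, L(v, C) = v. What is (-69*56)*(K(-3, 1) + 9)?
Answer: -65688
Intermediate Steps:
D(H, y) = y
K(Z, q) = 8 (K(Z, q) = 6 - 1*(-2) = 6 + 2 = 8)
(-69*56)*(K(-3, 1) + 9) = (-69*56)*(8 + 9) = -3864*17 = -65688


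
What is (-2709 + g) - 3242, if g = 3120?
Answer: -2831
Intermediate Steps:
(-2709 + g) - 3242 = (-2709 + 3120) - 3242 = 411 - 3242 = -2831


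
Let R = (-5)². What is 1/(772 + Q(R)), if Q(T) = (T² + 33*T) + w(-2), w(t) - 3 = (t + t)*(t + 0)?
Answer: 1/2233 ≈ 0.00044783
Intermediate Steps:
w(t) = 3 + 2*t² (w(t) = 3 + (t + t)*(t + 0) = 3 + (2*t)*t = 3 + 2*t²)
R = 25
Q(T) = 11 + T² + 33*T (Q(T) = (T² + 33*T) + (3 + 2*(-2)²) = (T² + 33*T) + (3 + 2*4) = (T² + 33*T) + (3 + 8) = (T² + 33*T) + 11 = 11 + T² + 33*T)
1/(772 + Q(R)) = 1/(772 + (11 + 25² + 33*25)) = 1/(772 + (11 + 625 + 825)) = 1/(772 + 1461) = 1/2233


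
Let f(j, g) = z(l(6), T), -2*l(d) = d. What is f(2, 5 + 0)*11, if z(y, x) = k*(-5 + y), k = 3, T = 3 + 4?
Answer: -264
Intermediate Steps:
T = 7
l(d) = -d/2
z(y, x) = -15 + 3*y (z(y, x) = 3*(-5 + y) = -15 + 3*y)
f(j, g) = -24 (f(j, g) = -15 + 3*(-½*6) = -15 + 3*(-3) = -15 - 9 = -24)
f(2, 5 + 0)*11 = -24*11 = -264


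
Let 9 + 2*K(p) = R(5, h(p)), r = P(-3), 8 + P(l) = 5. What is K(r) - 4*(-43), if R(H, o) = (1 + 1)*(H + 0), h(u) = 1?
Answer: 345/2 ≈ 172.50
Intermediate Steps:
P(l) = -3 (P(l) = -8 + 5 = -3)
r = -3
R(H, o) = 2*H
K(p) = 1/2 (K(p) = -9/2 + (2*5)/2 = -9/2 + (1/2)*10 = -9/2 + 5 = 1/2)
K(r) - 4*(-43) = 1/2 - 4*(-43) = 1/2 + 172 = 345/2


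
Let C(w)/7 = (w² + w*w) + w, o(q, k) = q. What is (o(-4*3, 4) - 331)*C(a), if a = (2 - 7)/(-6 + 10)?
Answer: -36015/8 ≈ -4501.9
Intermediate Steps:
a = -5/4 ≈ -1.2500
C(w) = 7*w + 14*w² (C(w) = 7*((w² + w*w) + w) = 7*((w² + w²) + w) = 7*(2*w² + w) = 7*(w + 2*w²) = 7*w + 14*w²)
(o(-4*3, 4) - 331)*C(a) = (-4*3 - 331)*(7*(-5/4)*(1 + 2*(-5/4))) = (-12 - 331)*(7*(-5/4)*(1 - 5/2)) = -2401*(-5)*(-3)/(4*2) = -343*105/8 = -36015/8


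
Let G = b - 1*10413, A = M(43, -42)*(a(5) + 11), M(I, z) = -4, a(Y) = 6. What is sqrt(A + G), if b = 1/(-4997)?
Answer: I*sqrt(261710669326)/4997 ≈ 102.38*I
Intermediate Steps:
b = -1/4997 ≈ -0.00020012
A = -68 (A = -4*(6 + 11) = -4*17 = -68)
G = -52033762/4997 (G = -1/4997 - 1*10413 = -1/4997 - 10413 = -52033762/4997 ≈ -10413.)
sqrt(A + G) = sqrt(-68 - 52033762/4997) = sqrt(-52373558/4997) = I*sqrt(261710669326)/4997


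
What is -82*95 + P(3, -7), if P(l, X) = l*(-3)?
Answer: -7799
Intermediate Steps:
P(l, X) = -3*l
-82*95 + P(3, -7) = -82*95 - 3*3 = -7790 - 9 = -7799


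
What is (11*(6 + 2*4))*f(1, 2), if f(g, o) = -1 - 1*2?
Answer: -462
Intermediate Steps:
f(g, o) = -3 (f(g, o) = -1 - 2 = -3)
(11*(6 + 2*4))*f(1, 2) = (11*(6 + 2*4))*(-3) = (11*(6 + 8))*(-3) = (11*14)*(-3) = 154*(-3) = -462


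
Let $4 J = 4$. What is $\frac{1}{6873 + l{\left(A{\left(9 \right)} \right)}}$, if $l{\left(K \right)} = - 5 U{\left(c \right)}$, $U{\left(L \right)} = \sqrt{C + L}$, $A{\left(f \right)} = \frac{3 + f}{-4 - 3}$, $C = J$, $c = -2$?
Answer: $\frac{6873}{47238154} + \frac{5 i}{47238154} \approx 0.0001455 + 1.0585 \cdot 10^{-7} i$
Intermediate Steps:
$J = 1$ ($J = \frac{1}{4} \cdot 4 = 1$)
$C = 1$
$A{\left(f \right)} = - \frac{3}{7} - \frac{f}{7}$ ($A{\left(f \right)} = \frac{3 + f}{-7} = \left(3 + f\right) \left(- \frac{1}{7}\right) = - \frac{3}{7} - \frac{f}{7}$)
$U{\left(L \right)} = \sqrt{1 + L}$
$l{\left(K \right)} = - 5 i$ ($l{\left(K \right)} = - 5 \sqrt{1 - 2} = - 5 \sqrt{-1} = - 5 i$)
$\frac{1}{6873 + l{\left(A{\left(9 \right)} \right)}} = \frac{1}{6873 - 5 i} = \frac{6873 + 5 i}{47238154}$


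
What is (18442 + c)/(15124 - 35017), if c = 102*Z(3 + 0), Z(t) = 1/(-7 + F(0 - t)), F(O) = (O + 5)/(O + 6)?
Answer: -350092/377967 ≈ -0.92625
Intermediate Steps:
F(O) = (5 + O)/(6 + O)
Z(t) = 1/(-7 + (5 - t)/(6 - t)) (Z(t) = 1/(-7 + (5 + (0 - t))/(6 + (0 - t))) = 1/(-7 + (5 - t)/(6 - t)))
c = -306/19 (c = 102*((6 - (3 + 0))/(-37 + 6*(3 + 0))) = 102*((6 - 1*3)/(-37 + 6*3)) = 102*((6 - 3)/(-37 + 18)) = 102*(3/(-19)) = 102*(-1/19*3) = 102*(-3/19) = -306/19 ≈ -16.105)
(18442 + c)/(15124 - 35017) = (18442 - 306/19)/(15124 - 35017) = (350092/19)/(-19893) = (350092/19)*(-1/19893) = -350092/377967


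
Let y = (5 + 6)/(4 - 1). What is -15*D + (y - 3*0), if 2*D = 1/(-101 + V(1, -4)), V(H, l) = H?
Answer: 449/120 ≈ 3.7417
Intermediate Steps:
y = 11/3 ≈ 3.6667
D = -1/200 (D = 1/(2*(-101 + 1)) = (1/2)/(-100) = (1/2)*(-1/100) = -1/200 ≈ -0.0050000)
-15*D + (y - 3*0) = -15*(-1/200) + (11/3 - 3*0) = 3/40 + (11/3 + 0) = 3/40 + 11/3 = 449/120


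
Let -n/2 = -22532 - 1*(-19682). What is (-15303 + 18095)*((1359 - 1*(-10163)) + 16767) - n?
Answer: 78977188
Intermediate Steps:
n = 5700 (n = -2*(-22532 - 1*(-19682)) = -2*(-22532 + 19682) = -2*(-2850) = 5700)
(-15303 + 18095)*((1359 - 1*(-10163)) + 16767) - n = (-15303 + 18095)*((1359 - 1*(-10163)) + 16767) - 1*5700 = 2792*((1359 + 10163) + 16767) - 5700 = 2792*(11522 + 16767) - 5700 = 2792*28289 - 5700 = 78982888 - 5700 = 78977188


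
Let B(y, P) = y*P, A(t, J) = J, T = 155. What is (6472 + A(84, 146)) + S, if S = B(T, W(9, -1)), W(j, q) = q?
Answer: 6463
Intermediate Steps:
B(y, P) = P*y
S = -155 (S = -1*155 = -155)
(6472 + A(84, 146)) + S = (6472 + 146) - 155 = 6618 - 155 = 6463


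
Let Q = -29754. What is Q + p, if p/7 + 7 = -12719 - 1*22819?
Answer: -278569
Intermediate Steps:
p = -248815 (p = -49 + 7*(-12719 - 1*22819) = -49 + 7*(-12719 - 22819) = -49 + 7*(-35538) = -49 - 248766 = -248815)
Q + p = -29754 - 248815 = -278569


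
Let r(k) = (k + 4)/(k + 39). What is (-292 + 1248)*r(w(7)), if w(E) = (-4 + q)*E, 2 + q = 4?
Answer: -1912/5 ≈ -382.40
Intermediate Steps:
q = 2 (q = -2 + 4 = 2)
w(E) = -2*E (w(E) = (-4 + 2)*E = -2*E)
r(k) = (4 + k)/(39 + k)
(-292 + 1248)*r(w(7)) = (-292 + 1248)*((4 - 2*7)/(39 - 2*7)) = 956*((4 - 14)/(39 - 14)) = 956*(-10/25) = 956*((1/25)*(-10)) = 956*(-2/5) = -1912/5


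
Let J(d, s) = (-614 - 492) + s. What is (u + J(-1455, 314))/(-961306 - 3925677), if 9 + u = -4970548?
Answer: 4971349/4886983 ≈ 1.0173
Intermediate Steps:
u = -4970557 (u = -9 - 4970548 = -4970557)
J(d, s) = -1106 + s
(u + J(-1455, 314))/(-961306 - 3925677) = (-4970557 + (-1106 + 314))/(-961306 - 3925677) = (-4970557 - 792)/(-4886983) = -4971349*(-1/4886983) = 4971349/4886983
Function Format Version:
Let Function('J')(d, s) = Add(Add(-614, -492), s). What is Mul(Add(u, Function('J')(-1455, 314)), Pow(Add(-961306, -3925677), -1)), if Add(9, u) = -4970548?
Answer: Rational(4971349, 4886983) ≈ 1.0173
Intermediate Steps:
u = -4970557 (u = Add(-9, -4970548) = -4970557)
Function('J')(d, s) = Add(-1106, s)
Mul(Add(u, Function('J')(-1455, 314)), Pow(Add(-961306, -3925677), -1)) = Mul(Add(-4970557, Add(-1106, 314)), Pow(Add(-961306, -3925677), -1)) = Mul(Add(-4970557, -792), Pow(-4886983, -1)) = Mul(-4971349, Rational(-1, 4886983)) = Rational(4971349, 4886983)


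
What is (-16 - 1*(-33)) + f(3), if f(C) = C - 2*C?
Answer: 14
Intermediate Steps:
f(C) = -C
(-16 - 1*(-33)) + f(3) = (-16 - 1*(-33)) - 1*3 = (-16 + 33) - 3 = 17 - 3 = 14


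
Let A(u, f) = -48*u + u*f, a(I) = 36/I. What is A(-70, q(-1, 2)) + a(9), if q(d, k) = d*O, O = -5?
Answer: 3014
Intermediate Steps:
q(d, k) = -5*d (q(d, k) = d*(-5) = -5*d)
A(u, f) = -48*u + f*u
A(-70, q(-1, 2)) + a(9) = -70*(-48 - 5*(-1)) + 36/9 = -70*(-48 + 5) + 36*(⅑) = -70*(-43) + 4 = 3010 + 4 = 3014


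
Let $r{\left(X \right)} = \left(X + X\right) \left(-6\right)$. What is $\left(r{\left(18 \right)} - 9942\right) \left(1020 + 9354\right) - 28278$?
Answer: $-105407370$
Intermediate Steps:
$r{\left(X \right)} = - 12 X$ ($r{\left(X \right)} = 2 X \left(-6\right) = - 12 X$)
$\left(r{\left(18 \right)} - 9942\right) \left(1020 + 9354\right) - 28278 = \left(\left(-12\right) 18 - 9942\right) \left(1020 + 9354\right) - 28278 = \left(-216 - 9942\right) 10374 - 28278 = \left(-10158\right) 10374 - 28278 = -105379092 - 28278 = -105407370$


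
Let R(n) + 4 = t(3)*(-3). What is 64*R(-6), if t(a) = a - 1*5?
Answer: 128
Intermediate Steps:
t(a) = -5 + a (t(a) = a - 5 = -5 + a)
R(n) = 2 (R(n) = -4 + (-5 + 3)*(-3) = -4 - 2*(-3) = -4 + 6 = 2)
64*R(-6) = 64*2 = 128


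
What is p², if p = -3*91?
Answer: 74529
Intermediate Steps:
p = -273
p² = (-273)² = 74529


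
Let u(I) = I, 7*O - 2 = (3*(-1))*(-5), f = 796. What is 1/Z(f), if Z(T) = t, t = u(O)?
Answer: 7/17 ≈ 0.41176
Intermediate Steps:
O = 17/7 (O = 2/7 + ((3*(-1))*(-5))/7 = 2/7 + (-3*(-5))/7 = 2/7 + (1/7)*15 = 2/7 + 15/7 = 17/7 ≈ 2.4286)
t = 17/7 ≈ 2.4286
Z(T) = 17/7
1/Z(f) = 1/(17/7) = 7/17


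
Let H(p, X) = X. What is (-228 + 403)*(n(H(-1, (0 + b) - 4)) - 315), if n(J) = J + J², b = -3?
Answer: -47775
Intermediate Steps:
(-228 + 403)*(n(H(-1, (0 + b) - 4)) - 315) = (-228 + 403)*(((0 - 3) - 4)*(1 + ((0 - 3) - 4)) - 315) = 175*((-3 - 4)*(1 + (-3 - 4)) - 315) = 175*(-7*(1 - 7) - 315) = 175*(-7*(-6) - 315) = 175*(42 - 315) = 175*(-273) = -47775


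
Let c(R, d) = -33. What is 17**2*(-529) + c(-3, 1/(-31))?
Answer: -152914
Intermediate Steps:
17**2*(-529) + c(-3, 1/(-31)) = 17**2*(-529) - 33 = 289*(-529) - 33 = -152881 - 33 = -152914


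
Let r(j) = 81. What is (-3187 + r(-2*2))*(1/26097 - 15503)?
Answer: 1256631039740/26097 ≈ 4.8152e+7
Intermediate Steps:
(-3187 + r(-2*2))*(1/26097 - 15503) = (-3187 + 81)*(1/26097 - 15503) = -3106*(1/26097 - 15503) = -3106*(-404581790/26097) = 1256631039740/26097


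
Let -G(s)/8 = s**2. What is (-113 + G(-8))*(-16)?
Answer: 10000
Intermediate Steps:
G(s) = -8*s**2
(-113 + G(-8))*(-16) = (-113 - 8*(-8)**2)*(-16) = (-113 - 8*64)*(-16) = (-113 - 512)*(-16) = -625*(-16) = 10000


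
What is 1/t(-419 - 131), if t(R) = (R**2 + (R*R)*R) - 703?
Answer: -1/166073203 ≈ -6.0214e-9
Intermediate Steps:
t(R) = -703 + R**2 + R**3 (t(R) = (R**2 + R**2*R) - 703 = (R**2 + R**3) - 703 = -703 + R**2 + R**3)
1/t(-419 - 131) = 1/(-703 + (-419 - 131)**2 + (-419 - 131)**3) = 1/(-703 + (-550)**2 + (-550)**3) = 1/(-703 + 302500 - 166375000) = 1/(-166073203) = -1/166073203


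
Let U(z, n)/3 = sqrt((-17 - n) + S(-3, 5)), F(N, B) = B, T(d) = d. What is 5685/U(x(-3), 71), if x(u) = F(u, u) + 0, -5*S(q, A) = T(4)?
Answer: -1895*I*sqrt(555)/222 ≈ -201.1*I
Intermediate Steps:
S(q, A) = -4/5 (S(q, A) = -1/5*4 = -4/5)
x(u) = u (x(u) = u + 0 = u)
U(z, n) = 3*sqrt(-89/5 - n) (U(z, n) = 3*sqrt((-17 - n) - 4/5) = 3*sqrt(-89/5 - n))
5685/U(x(-3), 71) = 5685/((3*sqrt(-445 - 25*71)/5)) = 5685/((3*sqrt(-445 - 1775)/5)) = 5685/((3*sqrt(-2220)/5)) = 5685/((3*(2*I*sqrt(555))/5)) = 5685/((6*I*sqrt(555)/5)) = 5685*(-I*sqrt(555)/666) = -1895*I*sqrt(555)/222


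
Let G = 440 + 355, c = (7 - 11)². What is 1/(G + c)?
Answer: 1/811 ≈ 0.0012330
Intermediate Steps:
c = 16 (c = (-4)² = 16)
G = 795
1/(G + c) = 1/(795 + 16) = 1/811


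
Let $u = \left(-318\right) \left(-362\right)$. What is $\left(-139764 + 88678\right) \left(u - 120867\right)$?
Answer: $293795586$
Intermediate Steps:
$u = 115116$
$\left(-139764 + 88678\right) \left(u - 120867\right) = \left(-139764 + 88678\right) \left(115116 - 120867\right) = \left(-51086\right) \left(-5751\right) = 293795586$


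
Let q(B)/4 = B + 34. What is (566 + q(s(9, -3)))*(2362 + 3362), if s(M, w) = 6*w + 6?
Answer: 3743496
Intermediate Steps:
s(M, w) = 6 + 6*w
q(B) = 136 + 4*B (q(B) = 4*(B + 34) = 4*(34 + B) = 136 + 4*B)
(566 + q(s(9, -3)))*(2362 + 3362) = (566 + (136 + 4*(6 + 6*(-3))))*(2362 + 3362) = (566 + (136 + 4*(6 - 18)))*5724 = (566 + (136 + 4*(-12)))*5724 = (566 + (136 - 48))*5724 = (566 + 88)*5724 = 654*5724 = 3743496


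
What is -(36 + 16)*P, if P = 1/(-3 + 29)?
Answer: -2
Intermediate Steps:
P = 1/26 ≈ 0.038462
-(36 + 16)*P = -(36 + 16)/26 = -52/26 = -1*2 = -2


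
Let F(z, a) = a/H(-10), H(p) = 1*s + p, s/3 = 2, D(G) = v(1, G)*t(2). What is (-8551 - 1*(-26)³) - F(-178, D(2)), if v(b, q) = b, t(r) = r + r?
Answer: 9026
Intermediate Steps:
t(r) = 2*r
D(G) = 4 (D(G) = 1*(2*2) = 1*4 = 4)
s = 6 (s = 3*2 = 6)
H(p) = 6 + p (H(p) = 1*6 + p = 6 + p)
F(z, a) = -a/4 (F(z, a) = a/(6 - 10) = a/(-4) = a*(-¼) = -a/4)
(-8551 - 1*(-26)³) - F(-178, D(2)) = (-8551 - 1*(-26)³) - (-1)*4/4 = (-8551 - 1*(-17576)) - 1*(-1) = (-8551 + 17576) + 1 = 9025 + 1 = 9026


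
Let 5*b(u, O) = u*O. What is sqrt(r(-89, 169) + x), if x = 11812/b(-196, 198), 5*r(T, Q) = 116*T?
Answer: I*sqrt(11026100030)/2310 ≈ 45.457*I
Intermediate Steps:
b(u, O) = O*u/5 (b(u, O) = (u*O)/5 = (O*u)/5 = O*u/5)
r(T, Q) = 116*T/5 (r(T, Q) = (116*T)/5 = 116*T/5)
x = -14765/9702 (x = 11812/(((1/5)*198*(-196))) = 11812/(-38808/5) = 11812*(-5/38808) = -14765/9702 ≈ -1.5219)
sqrt(r(-89, 169) + x) = sqrt((116/5)*(-89) - 14765/9702) = sqrt(-10324/5 - 14765/9702) = sqrt(-100237273/48510) = I*sqrt(11026100030)/2310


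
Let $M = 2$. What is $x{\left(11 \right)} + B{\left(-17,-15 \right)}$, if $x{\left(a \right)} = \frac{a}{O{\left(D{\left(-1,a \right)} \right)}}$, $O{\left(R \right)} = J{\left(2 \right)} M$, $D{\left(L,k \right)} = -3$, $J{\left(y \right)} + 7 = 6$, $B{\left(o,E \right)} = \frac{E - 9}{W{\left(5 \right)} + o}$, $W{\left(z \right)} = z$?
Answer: $- \frac{7}{2} \approx -3.5$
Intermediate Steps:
$B{\left(o,E \right)} = \frac{-9 + E}{5 + o}$ ($B{\left(o,E \right)} = \frac{E - 9}{5 + o} = \frac{-9 + E}{5 + o}$)
$J{\left(y \right)} = -1$ ($J{\left(y \right)} = -7 + 6 = -1$)
$O{\left(R \right)} = -2$ ($O{\left(R \right)} = \left(-1\right) 2 = -2$)
$x{\left(a \right)} = - \frac{a}{2}$ ($x{\left(a \right)} = \frac{a}{-2} = a \left(- \frac{1}{2}\right) = - \frac{a}{2}$)
$x{\left(11 \right)} + B{\left(-17,-15 \right)} = \left(- \frac{1}{2}\right) 11 + \frac{-9 - 15}{5 - 17} = - \frac{11}{2} + \frac{1}{-12} \left(-24\right) = - \frac{11}{2} - -2 = - \frac{11}{2} + 2 = - \frac{7}{2}$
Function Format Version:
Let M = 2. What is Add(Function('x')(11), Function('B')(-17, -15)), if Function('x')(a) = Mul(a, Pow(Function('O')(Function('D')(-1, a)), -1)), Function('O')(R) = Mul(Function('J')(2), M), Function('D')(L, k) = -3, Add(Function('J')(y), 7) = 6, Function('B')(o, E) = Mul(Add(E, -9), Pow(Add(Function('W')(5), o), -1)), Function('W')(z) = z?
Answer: Rational(-7, 2) ≈ -3.5000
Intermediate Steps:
Function('B')(o, E) = Mul(Pow(Add(5, o), -1), Add(-9, E)) (Function('B')(o, E) = Mul(Add(E, -9), Pow(Add(5, o), -1)) = Mul(Add(-9, E), Pow(Add(5, o), -1)) = Mul(Pow(Add(5, o), -1), Add(-9, E)))
Function('J')(y) = -1 (Function('J')(y) = Add(-7, 6) = -1)
Function('O')(R) = -2 (Function('O')(R) = Mul(-1, 2) = -2)
Function('x')(a) = Mul(Rational(-1, 2), a) (Function('x')(a) = Mul(a, Pow(-2, -1)) = Mul(a, Rational(-1, 2)) = Mul(Rational(-1, 2), a))
Add(Function('x')(11), Function('B')(-17, -15)) = Add(Mul(Rational(-1, 2), 11), Mul(Pow(Add(5, -17), -1), Add(-9, -15))) = Add(Rational(-11, 2), Mul(Pow(-12, -1), -24)) = Add(Rational(-11, 2), Mul(Rational(-1, 12), -24)) = Add(Rational(-11, 2), 2) = Rational(-7, 2)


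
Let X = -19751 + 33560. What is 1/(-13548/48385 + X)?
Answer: 48385/668134917 ≈ 7.2418e-5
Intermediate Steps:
X = 13809
1/(-13548/48385 + X) = 1/(-13548/48385 + 13809) = 1/(668134917/48385) = 48385/668134917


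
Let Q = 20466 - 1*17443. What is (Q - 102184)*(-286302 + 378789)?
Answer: -9171103407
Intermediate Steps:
Q = 3023 (Q = 20466 - 17443 = 3023)
(Q - 102184)*(-286302 + 378789) = (3023 - 102184)*(-286302 + 378789) = -99161*92487 = -9171103407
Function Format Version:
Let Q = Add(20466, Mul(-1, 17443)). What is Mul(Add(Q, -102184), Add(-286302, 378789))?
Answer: -9171103407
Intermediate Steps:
Q = 3023 (Q = Add(20466, -17443) = 3023)
Mul(Add(Q, -102184), Add(-286302, 378789)) = Mul(Add(3023, -102184), Add(-286302, 378789)) = Mul(-99161, 92487) = -9171103407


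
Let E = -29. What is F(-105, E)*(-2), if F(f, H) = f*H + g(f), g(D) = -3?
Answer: -6084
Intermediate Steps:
F(f, H) = -3 + H*f (F(f, H) = f*H - 3 = H*f - 3 = -3 + H*f)
F(-105, E)*(-2) = (-3 - 29*(-105))*(-2) = (-3 + 3045)*(-2) = 3042*(-2) = -6084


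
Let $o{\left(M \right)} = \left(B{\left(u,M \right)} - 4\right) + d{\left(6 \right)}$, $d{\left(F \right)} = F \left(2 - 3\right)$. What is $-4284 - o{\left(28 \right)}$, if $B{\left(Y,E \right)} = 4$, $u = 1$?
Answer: $-4278$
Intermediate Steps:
$d{\left(F \right)} = - F$ ($d{\left(F \right)} = F \left(-1\right) = - F$)
$o{\left(M \right)} = -6$ ($o{\left(M \right)} = \left(4 - 4\right) - 6 = 0 - 6 = -6$)
$-4284 - o{\left(28 \right)} = -4284 - -6 = -4284 + 6 = -4278$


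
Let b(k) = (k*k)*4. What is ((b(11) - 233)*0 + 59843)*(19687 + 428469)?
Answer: 26818999508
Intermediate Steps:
b(k) = 4*k² (b(k) = k²*4 = 4*k²)
((b(11) - 233)*0 + 59843)*(19687 + 428469) = ((4*11² - 233)*0 + 59843)*(19687 + 428469) = ((4*121 - 233)*0 + 59843)*448156 = ((484 - 233)*0 + 59843)*448156 = (251*0 + 59843)*448156 = (0 + 59843)*448156 = 59843*448156 = 26818999508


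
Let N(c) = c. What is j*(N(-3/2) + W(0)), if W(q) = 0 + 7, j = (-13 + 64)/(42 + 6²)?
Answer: 187/52 ≈ 3.5962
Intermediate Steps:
j = 17/26 (j = 51/(42 + 36) = 51/78 = 51*(1/78) = 17/26 ≈ 0.65385)
W(q) = 7
j*(N(-3/2) + W(0)) = 17*(-3/2 + 7)/26 = (17/26)*(11/2) = 187/52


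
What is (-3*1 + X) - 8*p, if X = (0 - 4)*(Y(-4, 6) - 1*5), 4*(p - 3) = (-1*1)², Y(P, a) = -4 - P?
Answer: -9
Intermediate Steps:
p = 13/4 (p = 3 + (-1*1)²/4 = 3 + (¼)*(-1)² = 3 + (¼)*1 = 3 + ¼ = 13/4 ≈ 3.2500)
X = 20 (X = (0 - 4)*((-4 - 1*(-4)) - 1*5) = -4*((-4 + 4) - 5) = -4*(0 - 5) = -4*(-5) = 20)
(-3*1 + X) - 8*p = (-3*1 + 20) - 8*13/4 = (-3 + 20) - 26 = 17 - 26 = -9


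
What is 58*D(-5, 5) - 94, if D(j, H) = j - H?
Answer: -674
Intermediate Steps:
58*D(-5, 5) - 94 = 58*(-5 - 1*5) - 94 = 58*(-5 - 5) - 94 = 58*(-10) - 94 = -580 - 94 = -674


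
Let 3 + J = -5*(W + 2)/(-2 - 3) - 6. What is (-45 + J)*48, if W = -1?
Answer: -2544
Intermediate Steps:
J = -8 (J = -3 + (-5*(-1 + 2)/(-2 - 3) - 6) = -3 + (-5/(-5) - 6) = -3 + (-5*(-1)/5 - 6) = -3 + (-5*(-⅕) - 6) = -3 + (1 - 6) = -3 - 5 = -8)
(-45 + J)*48 = (-45 - 8)*48 = -53*48 = -2544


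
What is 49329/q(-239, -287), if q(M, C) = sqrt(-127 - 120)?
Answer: -49329*I*sqrt(247)/247 ≈ -3138.7*I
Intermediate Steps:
q(M, C) = I*sqrt(247) (q(M, C) = sqrt(-247) = I*sqrt(247))
49329/q(-239, -287) = 49329/((I*sqrt(247))) = 49329*(-I*sqrt(247)/247) = -49329*I*sqrt(247)/247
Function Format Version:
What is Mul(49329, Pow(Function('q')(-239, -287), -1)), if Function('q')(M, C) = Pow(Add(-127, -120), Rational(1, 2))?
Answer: Mul(Rational(-49329, 247), I, Pow(247, Rational(1, 2))) ≈ Mul(-3138.7, I)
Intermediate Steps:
Function('q')(M, C) = Mul(I, Pow(247, Rational(1, 2))) (Function('q')(M, C) = Pow(-247, Rational(1, 2)) = Mul(I, Pow(247, Rational(1, 2))))
Mul(49329, Pow(Function('q')(-239, -287), -1)) = Mul(49329, Pow(Mul(I, Pow(247, Rational(1, 2))), -1)) = Mul(49329, Mul(Rational(-1, 247), I, Pow(247, Rational(1, 2)))) = Mul(Rational(-49329, 247), I, Pow(247, Rational(1, 2)))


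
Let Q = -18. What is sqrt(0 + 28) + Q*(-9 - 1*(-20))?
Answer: -198 + 2*sqrt(7) ≈ -192.71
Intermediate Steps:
sqrt(0 + 28) + Q*(-9 - 1*(-20)) = sqrt(0 + 28) - 18*(-9 - 1*(-20)) = sqrt(28) - 18*(-9 + 20) = 2*sqrt(7) - 18*11 = 2*sqrt(7) - 198 = -198 + 2*sqrt(7)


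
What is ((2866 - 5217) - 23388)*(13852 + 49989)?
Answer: -1643203499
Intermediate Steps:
((2866 - 5217) - 23388)*(13852 + 49989) = (-2351 - 23388)*63841 = -25739*63841 = -1643203499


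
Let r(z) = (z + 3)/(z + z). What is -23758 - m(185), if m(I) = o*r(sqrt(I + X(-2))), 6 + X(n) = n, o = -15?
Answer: -47501/2 + 15*sqrt(177)/118 ≈ -23749.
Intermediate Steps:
X(n) = -6 + n
r(z) = (3 + z)/(2*z) (r(z) = (3 + z)/((2*z)) = (3 + z)*(1/(2*z)) = (3 + z)/(2*z))
m(I) = -15*(3 + sqrt(-8 + I))/(2*sqrt(-8 + I)) (m(I) = -15*(3 + sqrt(I + (-6 - 2)))/(2*(sqrt(I + (-6 - 2)))) = -15*(3 + sqrt(I - 8))/(2*(sqrt(I - 8))) = -15*(3 + sqrt(-8 + I))/(2*(sqrt(-8 + I))) = -15*(3 + sqrt(-8 + I))/(2*sqrt(-8 + I)))
-23758 - m(185) = -23758 - (-15/2 - 45/(2*sqrt(-8 + 185))) = -23758 - (-15/2 - 15*sqrt(177)/118) = -23758 + (15/2 + 15*sqrt(177)/118) = -47501/2 + 15*sqrt(177)/118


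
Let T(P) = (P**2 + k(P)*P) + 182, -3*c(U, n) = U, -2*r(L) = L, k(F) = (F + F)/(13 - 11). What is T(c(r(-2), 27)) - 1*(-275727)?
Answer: 2483183/9 ≈ 2.7591e+5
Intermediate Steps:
k(F) = F (k(F) = (2*F)/2 = (2*F)*(1/2) = F)
r(L) = -L/2
c(U, n) = -U/3
T(P) = 182 + 2*P**2 (T(P) = (P**2 + P*P) + 182 = (P**2 + P**2) + 182 = 2*P**2 + 182 = 182 + 2*P**2)
T(c(r(-2), 27)) - 1*(-275727) = (182 + 2*(-(-1)*(-2)/6)**2) - 1*(-275727) = (182 + 2*(-1/3*1)**2) + 275727 = (182 + 2*(-1/3)**2) + 275727 = (182 + 2*(1/9)) + 275727 = (182 + 2/9) + 275727 = 1640/9 + 275727 = 2483183/9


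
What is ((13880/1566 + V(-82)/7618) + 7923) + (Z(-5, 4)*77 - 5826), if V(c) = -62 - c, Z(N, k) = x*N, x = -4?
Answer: 10873602029/2982447 ≈ 3645.9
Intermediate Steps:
Z(N, k) = -4*N
((13880/1566 + V(-82)/7618) + 7923) + (Z(-5, 4)*77 - 5826) = ((13880/1566 + (-62 - 1*(-82))/7618) + 7923) + (-4*(-5)*77 - 5826) = ((13880*(1/1566) + (-62 + 82)*(1/7618)) + 7923) + (20*77 - 5826) = ((6940/783 + 20*(1/7618)) + 7923) + (1540 - 5826) = ((6940/783 + 10/3809) + 7923) - 4286 = (26442290/2982447 + 7923) - 4286 = 23656369871/2982447 - 4286 = 10873602029/2982447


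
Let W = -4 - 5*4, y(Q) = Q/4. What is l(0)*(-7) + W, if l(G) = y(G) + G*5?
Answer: -24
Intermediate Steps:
y(Q) = Q/4 (y(Q) = Q*(¼) = Q/4)
l(G) = 21*G/4 (l(G) = G/4 + G*5 = G/4 + 5*G = 21*G/4)
W = -24 (W = -4 - 20 = -24)
l(0)*(-7) + W = ((21/4)*0)*(-7) - 24 = 0*(-7) - 24 = 0 - 24 = -24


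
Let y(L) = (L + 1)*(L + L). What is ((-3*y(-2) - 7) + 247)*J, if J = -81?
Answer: -18468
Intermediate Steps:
y(L) = 2*L*(1 + L) (y(L) = (1 + L)*(2*L) = 2*L*(1 + L))
((-3*y(-2) - 7) + 247)*J = ((-6*(-2)*(1 - 2) - 7) + 247)*(-81) = ((-6*(-2)*(-1) - 7) + 247)*(-81) = ((-3*4 - 7) + 247)*(-81) = ((-12 - 7) + 247)*(-81) = (-19 + 247)*(-81) = 228*(-81) = -18468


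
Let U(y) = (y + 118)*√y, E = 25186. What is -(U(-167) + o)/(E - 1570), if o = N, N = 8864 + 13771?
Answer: -2515/2624 + 49*I*√167/23616 ≈ -0.95846 + 0.026813*I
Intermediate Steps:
N = 22635
o = 22635
U(y) = √y*(118 + y) (U(y) = (118 + y)*√y = √y*(118 + y))
-(U(-167) + o)/(E - 1570) = -(√(-167)*(118 - 167) + 22635)/(25186 - 1570) = -((I*√167)*(-49) + 22635)/23616 = -(-49*I*√167 + 22635)/23616 = -(22635 - 49*I*√167)/23616 = -(2515/2624 - 49*I*√167/23616) = -2515/2624 + 49*I*√167/23616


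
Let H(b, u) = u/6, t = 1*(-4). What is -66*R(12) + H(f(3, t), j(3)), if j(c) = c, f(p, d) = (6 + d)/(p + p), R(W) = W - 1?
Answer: -1451/2 ≈ -725.50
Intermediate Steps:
t = -4
R(W) = -1 + W
f(p, d) = (6 + d)/(2*p) (f(p, d) = (6 + d)/((2*p)) = (6 + d)*(1/(2*p)) = (6 + d)/(2*p))
H(b, u) = u/6 (H(b, u) = u*(⅙) = u/6)
-66*R(12) + H(f(3, t), j(3)) = -66*(-1 + 12) + (⅙)*3 = -66*11 + ½ = -726 + ½ = -1451/2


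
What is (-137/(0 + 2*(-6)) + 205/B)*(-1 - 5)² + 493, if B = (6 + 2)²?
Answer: 16309/16 ≈ 1019.3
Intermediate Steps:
B = 64 (B = 8² = 64)
(-137/(0 + 2*(-6)) + 205/B)*(-1 - 5)² + 493 = (-137/(0 + 2*(-6)) + 205/64)*(-1 - 5)² + 493 = (-137/(0 - 12) + 205*(1/64))*(-6)² + 493 = (-137/(-12) + 205/64)*36 + 493 = (-137*(-1/12) + 205/64)*36 + 493 = (137/12 + 205/64)*36 + 493 = (2807/192)*36 + 493 = 8421/16 + 493 = 16309/16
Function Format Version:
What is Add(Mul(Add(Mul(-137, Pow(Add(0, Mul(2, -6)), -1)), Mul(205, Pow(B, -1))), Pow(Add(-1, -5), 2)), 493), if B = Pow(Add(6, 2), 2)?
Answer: Rational(16309, 16) ≈ 1019.3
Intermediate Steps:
B = 64 (B = Pow(8, 2) = 64)
Add(Mul(Add(Mul(-137, Pow(Add(0, Mul(2, -6)), -1)), Mul(205, Pow(B, -1))), Pow(Add(-1, -5), 2)), 493) = Add(Mul(Add(Mul(-137, Pow(Add(0, Mul(2, -6)), -1)), Mul(205, Pow(64, -1))), Pow(Add(-1, -5), 2)), 493) = Add(Mul(Add(Mul(-137, Pow(Add(0, -12), -1)), Mul(205, Rational(1, 64))), Pow(-6, 2)), 493) = Add(Mul(Add(Mul(-137, Pow(-12, -1)), Rational(205, 64)), 36), 493) = Add(Mul(Add(Mul(-137, Rational(-1, 12)), Rational(205, 64)), 36), 493) = Add(Mul(Add(Rational(137, 12), Rational(205, 64)), 36), 493) = Add(Mul(Rational(2807, 192), 36), 493) = Add(Rational(8421, 16), 493) = Rational(16309, 16)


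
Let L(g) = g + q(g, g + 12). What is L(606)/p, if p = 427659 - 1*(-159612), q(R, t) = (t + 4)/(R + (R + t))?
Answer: 554801/537352965 ≈ 0.0010325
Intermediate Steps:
q(R, t) = (4 + t)/(t + 2*R)
p = 587271 (p = 427659 + 159612 = 587271)
L(g) = g + (16 + g)/(12 + 3*g) (L(g) = g + (4 + (g + 12))/((g + 12) + 2*g) = g + (4 + (12 + g))/((12 + g) + 2*g) = g + (16 + g)/(12 + 3*g))
L(606)/p = ((16 + 606 + 3*606*(4 + 606))/(3*(4 + 606)))/587271 = ((1/3)*(16 + 606 + 3*606*610)/610)*(1/587271) = ((1/3)*(1/610)*(16 + 606 + 1108980))*(1/587271) = ((1/3)*(1/610)*1109602)*(1/587271) = (554801/915)*(1/587271) = 554801/537352965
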